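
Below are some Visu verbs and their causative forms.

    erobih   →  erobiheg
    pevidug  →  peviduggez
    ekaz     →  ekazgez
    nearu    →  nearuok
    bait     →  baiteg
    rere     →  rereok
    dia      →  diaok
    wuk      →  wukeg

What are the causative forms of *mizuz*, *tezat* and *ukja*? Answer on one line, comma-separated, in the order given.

The alternation tracks the final sound of the stem — -eg when the stem ends in a voiceless consonant (*erobih*, *bait*, *wuk*); -gez when the stem ends in a voiced consonant (*pevidug*, *ekaz*); -ok when the stem ends in a vowel (*nearu*, *rere*, *dia*).
*mizuz*: final sound = /z/, a voiced consonant → -gez → *mizuzgez*.
*tezat* — final sound /t/ (a voiceless consonant) → -eg → *tezateg*.
The final sound of *ukja* is /a/, which is a vowel, so the suffix is -ok, giving *ukjaok*.

mizuzgez, tezateg, ukjaok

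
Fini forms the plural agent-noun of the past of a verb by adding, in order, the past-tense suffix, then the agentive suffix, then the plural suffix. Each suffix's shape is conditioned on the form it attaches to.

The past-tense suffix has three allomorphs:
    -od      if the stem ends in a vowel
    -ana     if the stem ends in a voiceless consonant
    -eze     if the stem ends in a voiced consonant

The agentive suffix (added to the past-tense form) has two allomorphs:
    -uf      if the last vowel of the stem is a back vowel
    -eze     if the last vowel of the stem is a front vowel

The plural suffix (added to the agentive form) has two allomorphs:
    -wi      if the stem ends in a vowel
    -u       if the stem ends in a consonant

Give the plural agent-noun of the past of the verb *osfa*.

Since the final sound of *osfa* is /a/ (a vowel), it takes -od, giving *osfaod*.
The last vowel of the past-tense form *osfaod* is /o/, which is a back vowel, so the agentive suffix is -uf, giving *osfaoduf*.
The agentive form *osfaoduf* — final sound /f/ (a consonant) → -u → *osfaodufu*.

osfaodufu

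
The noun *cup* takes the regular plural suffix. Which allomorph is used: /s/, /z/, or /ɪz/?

The stem *cup* ends in a voiceless non-sibilant consonant.
The plural suffix surfaces as /ɪz/ after sibilants, /s/ after other voiceless consonants, and /z/ after other voiced sounds.
So the plural -s on *cup* is pronounced /s/.

/s/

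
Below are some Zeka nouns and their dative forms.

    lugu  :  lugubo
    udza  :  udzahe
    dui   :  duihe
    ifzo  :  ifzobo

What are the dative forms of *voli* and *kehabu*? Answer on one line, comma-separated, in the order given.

volihe, kehabubo

The alternation tracks the last vowel of the stem — -bo when the last vowel of the stem is a rounded vowel (*lugu*, *ifzo*); -he when the last vowel of the stem is an unrounded vowel (*udza*, *dui*).
The last vowel of *voli* is /i/, which is an unrounded vowel, so the suffix is -he, giving *volihe*.
*kehabu* — last vowel /u/ (a rounded vowel) → -bo → *kehabubo*.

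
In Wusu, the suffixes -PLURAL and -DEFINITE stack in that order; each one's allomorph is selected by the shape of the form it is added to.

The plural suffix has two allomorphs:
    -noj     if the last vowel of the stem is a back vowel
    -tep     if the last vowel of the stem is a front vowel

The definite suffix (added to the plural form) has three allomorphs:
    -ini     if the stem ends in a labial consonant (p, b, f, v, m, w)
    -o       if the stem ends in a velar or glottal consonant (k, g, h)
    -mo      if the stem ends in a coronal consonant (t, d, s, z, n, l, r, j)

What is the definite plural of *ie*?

*ie* — last vowel /e/ (a front vowel) → -tep → *ietep*.
Since the final consonant of the plural form *ietep* is /p/ (labial), it takes -ini, giving *ietepini*.

ietepini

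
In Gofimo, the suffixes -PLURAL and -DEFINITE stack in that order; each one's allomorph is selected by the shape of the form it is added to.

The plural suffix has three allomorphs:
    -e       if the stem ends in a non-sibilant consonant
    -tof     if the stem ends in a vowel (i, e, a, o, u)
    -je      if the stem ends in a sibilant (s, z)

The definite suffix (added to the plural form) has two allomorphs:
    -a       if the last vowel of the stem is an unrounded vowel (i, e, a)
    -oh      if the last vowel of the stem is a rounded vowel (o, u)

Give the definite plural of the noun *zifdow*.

The final sound of *zifdow* is /w/, which is a non-sibilant consonant, so the plural suffix is -e, giving *zifdowe*.
The last vowel of the plural form *zifdowe* is /e/, which is an unrounded vowel, so the definite suffix is -a, giving *zifdowea*.

zifdowea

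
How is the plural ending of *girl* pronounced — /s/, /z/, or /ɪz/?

/z/

The stem *girl* ends in a voiced non-sibilant sound.
The plural suffix surfaces as /ɪz/ after sibilants, /s/ after other voiceless consonants, and /z/ after other voiced sounds.
So the plural -s on *girl* is pronounced /z/.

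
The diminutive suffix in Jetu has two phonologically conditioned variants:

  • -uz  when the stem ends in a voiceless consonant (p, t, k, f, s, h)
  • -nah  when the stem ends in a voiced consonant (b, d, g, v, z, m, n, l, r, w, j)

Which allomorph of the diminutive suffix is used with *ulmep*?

The final consonant of *ulmep* is /p/, which is voiceless, so the suffix is -uz.

-uz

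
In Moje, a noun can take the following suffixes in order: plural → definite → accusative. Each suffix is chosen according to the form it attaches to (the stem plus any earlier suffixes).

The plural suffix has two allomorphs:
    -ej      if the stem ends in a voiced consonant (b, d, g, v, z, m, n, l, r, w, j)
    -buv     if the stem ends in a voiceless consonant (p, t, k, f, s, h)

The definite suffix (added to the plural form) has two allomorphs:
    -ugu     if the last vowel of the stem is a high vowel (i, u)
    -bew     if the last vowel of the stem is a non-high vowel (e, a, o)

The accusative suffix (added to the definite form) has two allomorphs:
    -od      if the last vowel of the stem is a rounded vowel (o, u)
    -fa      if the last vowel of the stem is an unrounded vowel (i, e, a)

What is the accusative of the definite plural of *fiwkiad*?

fiwkiadejbewfa

*fiwkiad* — final consonant /d/ (voiced) → -ej → *fiwkiadej*.
The plural form *fiwkiadej* — last vowel /e/ (a non-high vowel) → -bew → *fiwkiadejbew*.
The definite form *fiwkiadejbew* — last vowel /e/ (an unrounded vowel) → -fa → *fiwkiadejbewfa*.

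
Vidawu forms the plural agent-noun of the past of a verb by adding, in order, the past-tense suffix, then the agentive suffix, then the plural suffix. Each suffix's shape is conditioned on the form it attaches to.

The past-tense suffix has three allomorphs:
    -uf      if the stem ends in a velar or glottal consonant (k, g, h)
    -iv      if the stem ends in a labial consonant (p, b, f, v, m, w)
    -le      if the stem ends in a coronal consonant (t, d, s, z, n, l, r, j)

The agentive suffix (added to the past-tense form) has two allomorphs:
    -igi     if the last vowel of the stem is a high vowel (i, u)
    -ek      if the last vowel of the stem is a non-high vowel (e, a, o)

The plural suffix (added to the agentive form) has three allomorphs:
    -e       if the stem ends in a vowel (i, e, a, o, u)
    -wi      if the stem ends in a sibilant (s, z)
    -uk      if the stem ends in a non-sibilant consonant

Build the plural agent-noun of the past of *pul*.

The final consonant of *pul* is /l/, which is coronal, so the past-tense suffix is -le, giving *pulle*.
The past-tense form *pulle* — last vowel /e/ (a non-high vowel) → -ek → *pulleek*.
The agentive form *pulleek*: final sound = /k/, a non-sibilant consonant → -uk → *pulleekuk*.

pulleekuk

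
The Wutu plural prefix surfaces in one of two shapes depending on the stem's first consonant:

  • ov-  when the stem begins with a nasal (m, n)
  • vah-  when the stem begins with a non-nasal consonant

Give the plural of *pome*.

*pome* — first consonant /p/ (non-nasal) → vah- → *vahpome*.

vahpome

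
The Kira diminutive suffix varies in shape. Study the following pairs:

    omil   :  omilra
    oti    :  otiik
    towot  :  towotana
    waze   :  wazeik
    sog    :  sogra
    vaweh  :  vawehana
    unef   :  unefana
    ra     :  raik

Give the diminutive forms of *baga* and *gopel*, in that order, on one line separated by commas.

Looking at the final sound of each stem: -ana when the stem ends in a voiceless consonant (*towot*, *vaweh*, *unef*); -ra when the stem ends in a voiced consonant (*omil*, *sog*); -ik when the stem ends in a vowel (*oti*, *waze*, *ra*).
*baga* — final sound /a/ (a vowel) → -ik → *bagaik*.
The final sound of *gopel* is /l/, which is a voiced consonant, so the suffix is -ra, giving *gopelra*.

bagaik, gopelra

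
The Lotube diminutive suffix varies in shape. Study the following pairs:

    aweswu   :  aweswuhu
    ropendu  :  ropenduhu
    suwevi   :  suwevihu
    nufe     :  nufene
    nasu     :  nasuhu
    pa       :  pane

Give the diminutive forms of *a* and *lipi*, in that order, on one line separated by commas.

ane, lipihu

The pattern is height harmony: -hu when the last vowel of the stem is a high vowel (*aweswu*, *ropendu*, *suwevi*, *nasu*); -ne when the last vowel of the stem is a non-high vowel (*nufe*, *pa*).
*a* — last vowel /a/ (a non-high vowel) → -ne → *ane*.
Since the last vowel of *lipi* is /i/ (a high vowel), it takes -hu, giving *lipihu*.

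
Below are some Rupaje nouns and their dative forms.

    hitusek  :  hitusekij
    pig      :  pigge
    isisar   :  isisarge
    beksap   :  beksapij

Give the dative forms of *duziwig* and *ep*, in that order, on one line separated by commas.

duziwigge, epij

Looking at the final consonant of each stem: -ij when the stem ends in a voiceless consonant (*hitusek*, *beksap*); -ge when the stem ends in a voiced consonant (*pig*, *isisar*).
Since the final consonant of *duziwig* is /g/ (voiced), it takes -ge, giving *duziwigge*.
*ep*: final consonant = /p/, voiceless → -ij → *epij*.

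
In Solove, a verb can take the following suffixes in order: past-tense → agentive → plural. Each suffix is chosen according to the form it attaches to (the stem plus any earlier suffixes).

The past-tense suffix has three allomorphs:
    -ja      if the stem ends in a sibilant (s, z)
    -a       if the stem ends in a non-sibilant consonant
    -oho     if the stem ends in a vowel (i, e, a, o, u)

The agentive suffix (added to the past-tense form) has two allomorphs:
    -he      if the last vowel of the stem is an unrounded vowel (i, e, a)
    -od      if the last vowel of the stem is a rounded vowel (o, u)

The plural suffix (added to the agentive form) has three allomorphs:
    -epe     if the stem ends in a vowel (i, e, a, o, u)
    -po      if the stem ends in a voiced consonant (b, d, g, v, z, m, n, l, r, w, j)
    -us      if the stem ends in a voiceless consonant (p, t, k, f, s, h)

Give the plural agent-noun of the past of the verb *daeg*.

daegaheepe

The final sound of *daeg* is /g/, which is a non-sibilant consonant, so the past-tense suffix is -a, giving *daega*.
The past-tense form *daega* — last vowel /a/ (an unrounded vowel) → -he → *daegahe*.
The final sound of the agentive form *daegahe* is /e/, which is a vowel, so the plural suffix is -epe, giving *daegaheepe*.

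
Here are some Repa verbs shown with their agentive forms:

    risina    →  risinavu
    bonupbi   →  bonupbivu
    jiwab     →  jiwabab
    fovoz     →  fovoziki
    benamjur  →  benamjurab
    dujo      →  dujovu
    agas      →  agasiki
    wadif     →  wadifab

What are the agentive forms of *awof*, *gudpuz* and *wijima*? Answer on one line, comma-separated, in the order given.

awofab, gudpuziki, wijimavu

Looking at the final sound of each stem: -iki when the stem ends in a sibilant (*fovoz*, *agas*); -ab when the stem ends in a non-sibilant consonant (*jiwab*, *benamjur*, *wadif*); -vu when the stem ends in a vowel (*risina*, *bonupbi*, *dujo*).
The final sound of *awof* is /f/, which is a non-sibilant consonant, so the suffix is -ab, giving *awofab*.
The final sound of *gudpuz* is /z/, which is a sibilant, so the suffix is -iki, giving *gudpuziki*.
*wijima* — final sound /a/ (a vowel) → -vu → *wijimavu*.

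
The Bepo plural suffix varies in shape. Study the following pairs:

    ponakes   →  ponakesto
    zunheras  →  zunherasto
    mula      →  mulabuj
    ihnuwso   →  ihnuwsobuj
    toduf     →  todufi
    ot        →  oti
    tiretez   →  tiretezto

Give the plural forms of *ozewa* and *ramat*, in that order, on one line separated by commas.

ozewabuj, ramati

The pattern is sibilance of the final sound: -to when the stem ends in a sibilant (*ponakes*, *zunheras*, *tiretez*); -i when the stem ends in a non-sibilant consonant (*toduf*, *ot*); -buj when the stem ends in a vowel (*mula*, *ihnuwso*).
*ozewa*: final sound = /a/, a vowel → -buj → *ozewabuj*.
*ramat* — final sound /t/ (a non-sibilant consonant) → -i → *ramati*.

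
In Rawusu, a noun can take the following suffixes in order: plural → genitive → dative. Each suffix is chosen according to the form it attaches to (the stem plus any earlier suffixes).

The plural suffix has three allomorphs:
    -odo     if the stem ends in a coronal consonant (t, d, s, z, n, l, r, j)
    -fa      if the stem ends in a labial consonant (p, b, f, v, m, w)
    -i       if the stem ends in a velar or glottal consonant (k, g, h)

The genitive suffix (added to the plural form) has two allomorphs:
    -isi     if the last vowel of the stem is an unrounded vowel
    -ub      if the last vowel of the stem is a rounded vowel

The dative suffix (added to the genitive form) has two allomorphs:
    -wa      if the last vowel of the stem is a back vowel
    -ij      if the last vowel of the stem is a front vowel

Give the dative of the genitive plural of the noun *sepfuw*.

sepfuwfaisiij

*sepfuw*: final consonant = /w/, labial → -fa → *sepfuwfa*.
Since the last vowel of the plural form *sepfuwfa* is /a/ (an unrounded vowel), it takes -isi, giving *sepfuwfaisi*.
The genitive form *sepfuwfaisi* — last vowel /i/ (a front vowel) → -ij → *sepfuwfaisiij*.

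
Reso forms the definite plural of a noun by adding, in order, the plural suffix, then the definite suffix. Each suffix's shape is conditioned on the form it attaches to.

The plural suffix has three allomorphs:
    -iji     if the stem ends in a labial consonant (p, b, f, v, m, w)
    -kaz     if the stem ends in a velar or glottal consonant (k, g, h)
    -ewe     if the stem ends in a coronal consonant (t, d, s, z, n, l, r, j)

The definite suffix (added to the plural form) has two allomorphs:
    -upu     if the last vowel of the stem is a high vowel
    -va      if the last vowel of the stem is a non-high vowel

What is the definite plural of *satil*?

satileweva

*satil*: final consonant = /l/, coronal → -ewe → *satilewe*.
The plural form *satilewe*: last vowel = /e/, a non-high vowel → -va → *satileweva*.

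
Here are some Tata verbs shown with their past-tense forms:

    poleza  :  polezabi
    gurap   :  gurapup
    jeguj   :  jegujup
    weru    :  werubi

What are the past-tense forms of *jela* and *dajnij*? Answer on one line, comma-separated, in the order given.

jelabi, dajnijup

Looking at the final sound of each stem: -up when the stem ends in a consonant (*gurap*, *jeguj*); -bi when the stem ends in a vowel (*poleza*, *weru*).
*jela*: final sound = /a/, a vowel → -bi → *jelabi*.
*dajnij*: final sound = /j/, a consonant → -up → *dajnijup*.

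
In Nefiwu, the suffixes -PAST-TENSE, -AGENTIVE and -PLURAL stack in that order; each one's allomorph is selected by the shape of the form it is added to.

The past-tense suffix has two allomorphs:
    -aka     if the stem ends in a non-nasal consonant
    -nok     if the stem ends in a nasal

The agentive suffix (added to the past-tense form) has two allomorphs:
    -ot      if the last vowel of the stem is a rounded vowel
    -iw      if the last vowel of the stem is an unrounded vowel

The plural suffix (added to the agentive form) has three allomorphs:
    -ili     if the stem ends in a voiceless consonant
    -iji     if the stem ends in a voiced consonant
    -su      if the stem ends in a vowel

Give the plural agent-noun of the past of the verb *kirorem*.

*kirorem*: final consonant = /m/, a nasal → -nok → *kiroremnok*.
The past-tense form *kiroremnok* — last vowel /o/ (a rounded vowel) → -ot → *kiroremnokot*.
The agentive form *kiroremnokot*: final sound = /t/, a voiceless consonant → -ili → *kiroremnokotili*.

kiroremnokotili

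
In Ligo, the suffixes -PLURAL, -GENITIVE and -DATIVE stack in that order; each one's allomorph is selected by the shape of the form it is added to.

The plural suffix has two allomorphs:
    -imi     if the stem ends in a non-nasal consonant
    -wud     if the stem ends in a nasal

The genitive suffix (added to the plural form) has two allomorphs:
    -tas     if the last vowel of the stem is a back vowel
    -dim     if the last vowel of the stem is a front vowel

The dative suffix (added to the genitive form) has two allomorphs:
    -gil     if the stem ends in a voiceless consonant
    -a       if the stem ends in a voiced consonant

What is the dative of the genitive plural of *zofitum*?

*zofitum*: final consonant = /m/, a nasal → -wud → *zofitumwud*.
The plural form *zofitumwud* — last vowel /u/ (a back vowel) → -tas → *zofitumwudtas*.
Since the final consonant of the genitive form *zofitumwudtas* is /s/ (voiceless), it takes -gil, giving *zofitumwudtasgil*.

zofitumwudtasgil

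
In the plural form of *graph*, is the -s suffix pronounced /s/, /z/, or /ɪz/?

The stem *graph* ends in a voiceless non-sibilant consonant.
The plural suffix surfaces as /ɪz/ after sibilants, /s/ after other voiceless consonants, and /z/ after other voiced sounds.
So the plural -s on *graph* is pronounced /s/.

/s/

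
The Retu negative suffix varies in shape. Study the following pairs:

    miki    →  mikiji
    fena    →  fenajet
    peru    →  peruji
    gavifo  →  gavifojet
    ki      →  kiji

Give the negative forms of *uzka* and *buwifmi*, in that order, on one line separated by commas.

uzkajet, buwifmiji

The suffix is conditioned by the last vowel: -ji when the last vowel of the stem is a high vowel (*miki*, *peru*, *ki*); -jet when the last vowel of the stem is a non-high vowel (*fena*, *gavifo*).
Since the last vowel of *uzka* is /a/ (a non-high vowel), it takes -jet, giving *uzkajet*.
Since the last vowel of *buwifmi* is /i/ (a high vowel), it takes -ji, giving *buwifmiji*.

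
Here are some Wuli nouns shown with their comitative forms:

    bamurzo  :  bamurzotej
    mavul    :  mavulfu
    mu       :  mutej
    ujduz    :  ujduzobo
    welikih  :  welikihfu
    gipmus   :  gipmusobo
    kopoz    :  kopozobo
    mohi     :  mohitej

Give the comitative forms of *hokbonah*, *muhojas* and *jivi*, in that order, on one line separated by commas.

hokbonahfu, muhojasobo, jivitej

Looking at the final sound of each stem: -obo when the stem ends in a sibilant (*ujduz*, *gipmus*, *kopoz*); -fu when the stem ends in a non-sibilant consonant (*mavul*, *welikih*); -tej when the stem ends in a vowel (*bamurzo*, *mu*, *mohi*).
*hokbonah*: final sound = /h/, a non-sibilant consonant → -fu → *hokbonahfu*.
*muhojas*: final sound = /s/, a sibilant → -obo → *muhojasobo*.
The final sound of *jivi* is /i/, which is a vowel, so the suffix is -tej, giving *jivitej*.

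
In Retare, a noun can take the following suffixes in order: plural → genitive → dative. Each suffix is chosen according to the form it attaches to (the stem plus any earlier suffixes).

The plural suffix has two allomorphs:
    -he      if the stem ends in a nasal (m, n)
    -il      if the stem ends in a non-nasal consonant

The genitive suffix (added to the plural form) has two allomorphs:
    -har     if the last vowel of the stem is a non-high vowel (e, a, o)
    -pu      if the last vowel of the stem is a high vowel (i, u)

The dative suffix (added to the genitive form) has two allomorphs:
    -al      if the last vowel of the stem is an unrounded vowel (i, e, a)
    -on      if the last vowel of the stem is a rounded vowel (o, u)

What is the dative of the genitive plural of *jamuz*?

The final consonant of *jamuz* is /z/, which is non-nasal, so the plural suffix is -il, giving *jamuzil*.
The last vowel of the plural form *jamuzil* is /i/, which is a high vowel, so the genitive suffix is -pu, giving *jamuzilpu*.
The genitive form *jamuzilpu*: last vowel = /u/, a rounded vowel → -on → *jamuzilpuon*.

jamuzilpuon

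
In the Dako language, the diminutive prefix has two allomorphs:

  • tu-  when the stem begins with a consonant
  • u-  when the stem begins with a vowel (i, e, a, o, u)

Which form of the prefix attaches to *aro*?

*aro* — first sound /a/ (a vowel) → u-.

u-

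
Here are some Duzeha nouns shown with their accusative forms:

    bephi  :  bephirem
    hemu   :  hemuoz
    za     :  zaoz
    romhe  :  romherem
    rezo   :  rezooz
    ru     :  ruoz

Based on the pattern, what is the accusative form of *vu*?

Looking at the last vowel of each stem: -rem when the last vowel of the stem is a front vowel (*bephi*, *romhe*); -oz when the last vowel of the stem is a back vowel (*hemu*, *za*, *rezo*, *ru*).
*vu*: last vowel = /u/, a back vowel → -oz → *vuoz*.

vuoz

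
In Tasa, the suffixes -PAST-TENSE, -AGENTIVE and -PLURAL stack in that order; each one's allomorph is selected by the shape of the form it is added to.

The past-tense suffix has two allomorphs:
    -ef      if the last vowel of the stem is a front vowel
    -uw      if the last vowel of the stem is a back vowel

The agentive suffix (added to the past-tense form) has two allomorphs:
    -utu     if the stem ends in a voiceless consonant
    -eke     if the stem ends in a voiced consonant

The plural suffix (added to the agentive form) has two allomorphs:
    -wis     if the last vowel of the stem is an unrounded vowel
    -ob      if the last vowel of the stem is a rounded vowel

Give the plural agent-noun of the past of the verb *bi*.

*bi* — last vowel /i/ (a front vowel) → -ef → *bief*.
Since the final consonant of the past-tense form *bief* is /f/ (voiceless), it takes -utu, giving *biefutu*.
The agentive form *biefutu* — last vowel /u/ (a rounded vowel) → -ob → *biefutuob*.

biefutuob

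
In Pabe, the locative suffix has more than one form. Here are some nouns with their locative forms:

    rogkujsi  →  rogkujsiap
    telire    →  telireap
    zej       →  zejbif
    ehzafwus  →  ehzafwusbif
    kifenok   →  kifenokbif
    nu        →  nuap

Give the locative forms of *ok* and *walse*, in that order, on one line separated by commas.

The alternation tracks the final sound of the stem — -bif when the stem ends in a consonant (*zej*, *ehzafwus*, *kifenok*); -ap when the stem ends in a vowel (*rogkujsi*, *telire*, *nu*).
*ok*: final sound = /k/, a consonant → -bif → *okbif*.
The final sound of *walse* is /e/, which is a vowel, so the suffix is -ap, giving *walseap*.

okbif, walseap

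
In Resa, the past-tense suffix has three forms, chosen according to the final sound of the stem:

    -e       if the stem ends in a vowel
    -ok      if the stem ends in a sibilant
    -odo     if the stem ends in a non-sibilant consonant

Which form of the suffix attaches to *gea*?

The final sound of *gea* is /a/, which is a vowel, so the suffix is -e.

-e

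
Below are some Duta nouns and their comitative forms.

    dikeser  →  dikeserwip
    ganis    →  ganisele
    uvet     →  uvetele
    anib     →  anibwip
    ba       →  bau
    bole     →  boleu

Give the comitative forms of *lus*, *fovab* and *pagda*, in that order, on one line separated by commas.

The alternation tracks the final sound of the stem — -ele when the stem ends in a voiceless consonant (*ganis*, *uvet*); -wip when the stem ends in a voiced consonant (*dikeser*, *anib*); -u when the stem ends in a vowel (*ba*, *bole*).
*lus* — final sound /s/ (a voiceless consonant) → -ele → *lusele*.
The final sound of *fovab* is /b/, which is a voiced consonant, so the suffix is -wip, giving *fovabwip*.
Since the final sound of *pagda* is /a/ (a vowel), it takes -u, giving *pagdau*.

lusele, fovabwip, pagdau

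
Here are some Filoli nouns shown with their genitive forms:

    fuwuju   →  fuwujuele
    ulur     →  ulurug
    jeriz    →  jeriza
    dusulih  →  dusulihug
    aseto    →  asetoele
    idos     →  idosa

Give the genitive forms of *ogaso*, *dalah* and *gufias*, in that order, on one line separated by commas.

ogasoele, dalahug, gufiasa

The suffix is conditioned by the final sound: -a when the stem ends in a sibilant (*jeriz*, *idos*); -ug when the stem ends in a non-sibilant consonant (*ulur*, *dusulih*); -ele when the stem ends in a vowel (*fuwuju*, *aseto*).
*ogaso*: final sound = /o/, a vowel → -ele → *ogasoele*.
The final sound of *dalah* is /h/, which is a non-sibilant consonant, so the suffix is -ug, giving *dalahug*.
The final sound of *gufias* is /s/, which is a sibilant, so the suffix is -a, giving *gufiasa*.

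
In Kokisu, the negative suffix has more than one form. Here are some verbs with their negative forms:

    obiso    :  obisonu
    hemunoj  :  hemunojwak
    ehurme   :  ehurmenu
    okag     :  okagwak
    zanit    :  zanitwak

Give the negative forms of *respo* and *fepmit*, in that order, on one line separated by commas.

responu, fepmitwak

Looking at the final sound of each stem: -wak when the stem ends in a consonant (*hemunoj*, *okag*, *zanit*); -nu when the stem ends in a vowel (*obiso*, *ehurme*).
Since the final sound of *respo* is /o/ (a vowel), it takes -nu, giving *responu*.
*fepmit* — final sound /t/ (a consonant) → -wak → *fepmitwak*.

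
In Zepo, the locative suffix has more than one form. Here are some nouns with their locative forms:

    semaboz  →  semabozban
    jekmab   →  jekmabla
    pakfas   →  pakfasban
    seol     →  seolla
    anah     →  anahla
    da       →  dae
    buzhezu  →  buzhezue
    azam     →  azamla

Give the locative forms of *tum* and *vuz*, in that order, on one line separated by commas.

Looking at the final sound of each stem: -ban when the stem ends in a sibilant (*semaboz*, *pakfas*); -la when the stem ends in a non-sibilant consonant (*jekmab*, *seol*, *anah*, *azam*); -e when the stem ends in a vowel (*da*, *buzhezu*).
*tum* — final sound /m/ (a non-sibilant consonant) → -la → *tumla*.
*vuz* — final sound /z/ (a sibilant) → -ban → *vuzban*.

tumla, vuzban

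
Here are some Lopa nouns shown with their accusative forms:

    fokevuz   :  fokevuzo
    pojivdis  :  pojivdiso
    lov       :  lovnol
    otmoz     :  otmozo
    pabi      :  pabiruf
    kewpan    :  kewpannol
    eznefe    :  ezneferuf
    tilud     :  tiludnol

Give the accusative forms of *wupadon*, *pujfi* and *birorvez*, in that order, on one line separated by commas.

wupadonnol, pujfiruf, birorvezo

Looking at the final sound of each stem: -o when the stem ends in a sibilant (*fokevuz*, *pojivdis*, *otmoz*); -nol when the stem ends in a non-sibilant consonant (*lov*, *kewpan*, *tilud*); -ruf when the stem ends in a vowel (*pabi*, *eznefe*).
Since the final sound of *wupadon* is /n/ (a non-sibilant consonant), it takes -nol, giving *wupadonnol*.
*pujfi*: final sound = /i/, a vowel → -ruf → *pujfiruf*.
*birorvez*: final sound = /z/, a sibilant → -o → *birorvezo*.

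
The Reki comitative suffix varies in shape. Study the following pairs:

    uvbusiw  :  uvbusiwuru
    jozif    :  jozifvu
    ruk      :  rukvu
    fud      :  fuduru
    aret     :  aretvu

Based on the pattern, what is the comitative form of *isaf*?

isafvu

The suffix is conditioned by the final consonant: -vu when the stem ends in a voiceless consonant (*jozif*, *ruk*, *aret*); -uru when the stem ends in a voiced consonant (*uvbusiw*, *fud*).
The final consonant of *isaf* is /f/, which is voiceless, so the suffix is -vu, giving *isafvu*.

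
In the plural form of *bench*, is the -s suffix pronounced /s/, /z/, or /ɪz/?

/ɪz/

The stem *bench* ends in a sibilant (/s, z, ʃ, ʒ, tʃ, dʒ/).
The plural suffix surfaces as /ɪz/ after sibilants, /s/ after other voiceless consonants, and /z/ after other voiced sounds.
So the plural -s on *bench* is pronounced /ɪz/.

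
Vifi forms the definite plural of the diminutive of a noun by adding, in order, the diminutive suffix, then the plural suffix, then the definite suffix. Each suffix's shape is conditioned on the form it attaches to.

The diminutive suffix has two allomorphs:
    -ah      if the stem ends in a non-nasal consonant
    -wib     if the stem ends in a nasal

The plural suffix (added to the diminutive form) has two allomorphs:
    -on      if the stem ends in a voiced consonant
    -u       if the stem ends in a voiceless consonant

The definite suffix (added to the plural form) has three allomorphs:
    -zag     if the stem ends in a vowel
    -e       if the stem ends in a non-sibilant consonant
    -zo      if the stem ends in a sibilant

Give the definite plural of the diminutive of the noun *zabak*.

zabakahuzag

*zabak* — final consonant /k/ (non-nasal) → -ah → *zabakah*.
Since the final consonant of the diminutive form *zabakah* is /h/ (voiceless), it takes -u, giving *zabakahu*.
The final sound of the plural form *zabakahu* is /u/, which is a vowel, so the definite suffix is -zag, giving *zabakahuzag*.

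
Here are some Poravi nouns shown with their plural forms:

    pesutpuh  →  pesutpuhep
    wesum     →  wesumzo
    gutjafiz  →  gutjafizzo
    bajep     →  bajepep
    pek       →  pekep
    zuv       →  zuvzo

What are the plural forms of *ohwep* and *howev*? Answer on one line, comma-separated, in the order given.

Looking at the final consonant of each stem: -ep when the stem ends in a voiceless consonant (*pesutpuh*, *bajep*, *pek*); -zo when the stem ends in a voiced consonant (*wesum*, *gutjafiz*, *zuv*).
*ohwep*: final consonant = /p/, voiceless → -ep → *ohwepep*.
*howev* — final consonant /v/ (voiced) → -zo → *howevzo*.

ohwepep, howevzo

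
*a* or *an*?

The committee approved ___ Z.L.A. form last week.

The indefinite article is chosen by the initial *sound* of the following word, not its spelling.
The initialism *Z.L.A.* is read letter by letter; the first letter, Z, is pronounced /ziː/, which begins with a consonant sound.
So the article is *a*: The committee approved a Z.L.A. form last week.

a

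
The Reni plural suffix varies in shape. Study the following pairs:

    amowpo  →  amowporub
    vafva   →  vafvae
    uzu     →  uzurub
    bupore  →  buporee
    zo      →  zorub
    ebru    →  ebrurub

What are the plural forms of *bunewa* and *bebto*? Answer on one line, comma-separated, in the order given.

bunewae, bebtorub

The alternation tracks the last vowel of the stem — -rub when the last vowel of the stem is a rounded vowel (*amowpo*, *uzu*, *zo*, *ebru*); -e when the last vowel of the stem is an unrounded vowel (*vafva*, *bupore*).
Since the last vowel of *bunewa* is /a/ (an unrounded vowel), it takes -e, giving *bunewae*.
*bebto* — last vowel /o/ (a rounded vowel) → -rub → *bebtorub*.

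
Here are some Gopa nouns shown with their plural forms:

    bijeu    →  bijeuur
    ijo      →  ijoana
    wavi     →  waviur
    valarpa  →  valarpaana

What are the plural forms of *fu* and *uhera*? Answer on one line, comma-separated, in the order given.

The suffix is conditioned by the last vowel: -ur when the last vowel of the stem is a high vowel (*bijeu*, *wavi*); -ana when the last vowel of the stem is a non-high vowel (*ijo*, *valarpa*).
The last vowel of *fu* is /u/, which is a high vowel, so the suffix is -ur, giving *fuur*.
The last vowel of *uhera* is /a/, which is a non-high vowel, so the suffix is -ana, giving *uheraana*.

fuur, uheraana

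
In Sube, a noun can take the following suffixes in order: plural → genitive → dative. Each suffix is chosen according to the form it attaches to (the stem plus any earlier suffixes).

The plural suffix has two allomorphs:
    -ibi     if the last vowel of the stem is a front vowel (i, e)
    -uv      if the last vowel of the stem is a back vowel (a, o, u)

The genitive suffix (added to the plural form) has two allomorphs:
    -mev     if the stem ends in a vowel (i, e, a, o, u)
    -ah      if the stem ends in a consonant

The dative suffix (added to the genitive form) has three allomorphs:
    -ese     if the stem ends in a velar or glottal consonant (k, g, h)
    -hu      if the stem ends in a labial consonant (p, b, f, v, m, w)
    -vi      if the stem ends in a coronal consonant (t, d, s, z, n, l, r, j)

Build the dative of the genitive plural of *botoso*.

botosouvahese

Since the last vowel of *botoso* is /o/ (a back vowel), it takes -uv, giving *botosouv*.
The plural form *botosouv* — final sound /v/ (a consonant) → -ah → *botosouvah*.
The genitive form *botosouvah* — final consonant /h/ (velar/glottal) → -ese → *botosouvahese*.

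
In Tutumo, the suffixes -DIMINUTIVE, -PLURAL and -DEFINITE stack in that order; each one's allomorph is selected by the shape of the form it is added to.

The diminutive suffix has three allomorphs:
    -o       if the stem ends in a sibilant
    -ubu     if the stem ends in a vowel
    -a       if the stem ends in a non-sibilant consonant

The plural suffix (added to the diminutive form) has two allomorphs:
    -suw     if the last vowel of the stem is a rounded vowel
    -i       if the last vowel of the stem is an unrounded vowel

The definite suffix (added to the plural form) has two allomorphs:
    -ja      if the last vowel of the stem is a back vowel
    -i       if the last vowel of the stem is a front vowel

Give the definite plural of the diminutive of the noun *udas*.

Since the final sound of *udas* is /s/ (a sibilant), it takes -o, giving *udaso*.
The diminutive form *udaso* — last vowel /o/ (a rounded vowel) → -suw → *udasosuw*.
The last vowel of the plural form *udasosuw* is /u/, which is a back vowel, so the definite suffix is -ja, giving *udasosuwja*.

udasosuwja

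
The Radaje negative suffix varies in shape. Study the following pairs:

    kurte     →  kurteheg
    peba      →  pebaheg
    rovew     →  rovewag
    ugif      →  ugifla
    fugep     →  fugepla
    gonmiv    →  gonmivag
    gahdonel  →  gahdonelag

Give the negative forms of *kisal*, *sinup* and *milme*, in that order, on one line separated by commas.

kisalag, sinupla, milmeheg

The alternation tracks the final sound of the stem — -la when the stem ends in a voiceless consonant (*ugif*, *fugep*); -ag when the stem ends in a voiced consonant (*rovew*, *gonmiv*, *gahdonel*); -heg when the stem ends in a vowel (*kurte*, *peba*).
*kisal*: final sound = /l/, a voiced consonant → -ag → *kisalag*.
*sinup*: final sound = /p/, a voiceless consonant → -la → *sinupla*.
The final sound of *milme* is /e/, which is a vowel, so the suffix is -heg, giving *milmeheg*.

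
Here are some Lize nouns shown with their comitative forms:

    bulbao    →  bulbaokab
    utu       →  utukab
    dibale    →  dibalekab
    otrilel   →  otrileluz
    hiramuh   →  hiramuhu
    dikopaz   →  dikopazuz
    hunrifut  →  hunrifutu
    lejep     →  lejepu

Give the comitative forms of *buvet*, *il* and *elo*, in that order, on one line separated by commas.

buvetu, iluz, elokab

Looking at the final sound of each stem: -u when the stem ends in a voiceless consonant (*hiramuh*, *hunrifut*, *lejep*); -uz when the stem ends in a voiced consonant (*otrilel*, *dikopaz*); -kab when the stem ends in a vowel (*bulbao*, *utu*, *dibale*).
The final sound of *buvet* is /t/, which is a voiceless consonant, so the suffix is -u, giving *buvetu*.
*il*: final sound = /l/, a voiced consonant → -uz → *iluz*.
*elo* — final sound /o/ (a vowel) → -kab → *elokab*.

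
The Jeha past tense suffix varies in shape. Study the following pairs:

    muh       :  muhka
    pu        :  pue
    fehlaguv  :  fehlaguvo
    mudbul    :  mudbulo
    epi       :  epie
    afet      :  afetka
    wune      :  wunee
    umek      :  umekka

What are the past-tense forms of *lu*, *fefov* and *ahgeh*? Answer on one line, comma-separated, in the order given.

The alternation tracks the final sound of the stem — -ka when the stem ends in a voiceless consonant (*muh*, *afet*, *umek*); -o when the stem ends in a voiced consonant (*fehlaguv*, *mudbul*); -e when the stem ends in a vowel (*pu*, *epi*, *wune*).
*lu* — final sound /u/ (a vowel) → -e → *lue*.
The final sound of *fefov* is /v/, which is a voiced consonant, so the suffix is -o, giving *fefovo*.
The final sound of *ahgeh* is /h/, which is a voiceless consonant, so the suffix is -ka, giving *ahgehka*.

lue, fefovo, ahgehka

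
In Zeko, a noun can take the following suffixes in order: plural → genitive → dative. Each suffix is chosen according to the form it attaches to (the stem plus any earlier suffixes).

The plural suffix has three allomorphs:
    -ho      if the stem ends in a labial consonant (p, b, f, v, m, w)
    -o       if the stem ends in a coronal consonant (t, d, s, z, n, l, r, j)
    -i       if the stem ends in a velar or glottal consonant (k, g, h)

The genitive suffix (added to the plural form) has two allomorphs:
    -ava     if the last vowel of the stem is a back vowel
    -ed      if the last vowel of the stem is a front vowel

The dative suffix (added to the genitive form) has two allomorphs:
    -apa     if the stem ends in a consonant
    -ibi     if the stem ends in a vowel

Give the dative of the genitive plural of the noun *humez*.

Since the final consonant of *humez* is /z/ (coronal), it takes -o, giving *humezo*.
The plural form *humezo* — last vowel /o/ (a back vowel) → -ava → *humezoava*.
Since the final sound of the genitive form *humezoava* is /a/ (a vowel), it takes -ibi, giving *humezoavaibi*.

humezoavaibi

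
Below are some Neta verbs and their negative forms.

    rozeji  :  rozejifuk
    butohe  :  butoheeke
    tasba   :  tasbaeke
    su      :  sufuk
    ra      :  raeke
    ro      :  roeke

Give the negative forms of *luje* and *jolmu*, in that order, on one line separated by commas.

The pattern is height harmony: -fuk when the last vowel of the stem is a high vowel (*rozeji*, *su*); -eke when the last vowel of the stem is a non-high vowel (*butohe*, *tasba*, *ra*, *ro*).
*luje*: last vowel = /e/, a non-high vowel → -eke → *lujeeke*.
The last vowel of *jolmu* is /u/, which is a high vowel, so the suffix is -fuk, giving *jolmufuk*.

lujeeke, jolmufuk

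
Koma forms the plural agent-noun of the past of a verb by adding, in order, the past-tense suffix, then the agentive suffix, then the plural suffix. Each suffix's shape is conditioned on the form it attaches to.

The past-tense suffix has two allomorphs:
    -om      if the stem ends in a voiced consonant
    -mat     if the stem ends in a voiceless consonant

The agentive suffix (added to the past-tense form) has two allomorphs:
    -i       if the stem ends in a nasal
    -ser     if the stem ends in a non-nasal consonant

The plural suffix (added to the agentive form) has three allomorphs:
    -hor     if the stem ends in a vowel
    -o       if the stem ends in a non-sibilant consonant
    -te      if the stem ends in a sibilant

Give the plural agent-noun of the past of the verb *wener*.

*wener*: final consonant = /r/, voiced → -om → *wenerom*.
Since the final consonant of the past-tense form *wenerom* is /m/ (a nasal), it takes -i, giving *weneromi*.
The agentive form *weneromi* — final sound /i/ (a vowel) → -hor → *weneromihor*.

weneromihor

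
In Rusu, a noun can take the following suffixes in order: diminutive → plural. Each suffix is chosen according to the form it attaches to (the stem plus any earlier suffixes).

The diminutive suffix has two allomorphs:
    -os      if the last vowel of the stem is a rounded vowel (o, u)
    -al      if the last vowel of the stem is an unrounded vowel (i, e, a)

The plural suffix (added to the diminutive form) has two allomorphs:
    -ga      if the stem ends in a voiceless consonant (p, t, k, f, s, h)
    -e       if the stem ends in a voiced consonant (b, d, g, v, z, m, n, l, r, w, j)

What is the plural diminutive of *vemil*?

vemilale

Since the last vowel of *vemil* is /i/ (an unrounded vowel), it takes -al, giving *vemilal*.
The diminutive form *vemilal* — final consonant /l/ (voiced) → -e → *vemilale*.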